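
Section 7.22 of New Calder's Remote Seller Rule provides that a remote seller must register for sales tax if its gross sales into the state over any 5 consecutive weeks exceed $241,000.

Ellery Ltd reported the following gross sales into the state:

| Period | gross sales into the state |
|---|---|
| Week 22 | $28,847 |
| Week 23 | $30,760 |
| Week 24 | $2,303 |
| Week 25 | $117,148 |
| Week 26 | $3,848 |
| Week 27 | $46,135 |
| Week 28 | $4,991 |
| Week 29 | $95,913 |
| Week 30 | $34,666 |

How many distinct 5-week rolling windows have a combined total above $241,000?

Week 22–Week 26: $28,847 + $30,760 + $2,303 + $117,148 + $3,848 = $182,906 (under)
Week 23–Week 27: $30,760 + $2,303 + $117,148 + $3,848 + $46,135 = $200,194 (under)
Week 24–Week 28: $2,303 + $117,148 + $3,848 + $46,135 + $4,991 = $174,425 (under)
Week 25–Week 29: $117,148 + $3,848 + $46,135 + $4,991 + $95,913 = $268,035 (over)
Week 26–Week 30: $3,848 + $46,135 + $4,991 + $95,913 + $34,666 = $185,553 (under)
1 window exceeds the threshold.

1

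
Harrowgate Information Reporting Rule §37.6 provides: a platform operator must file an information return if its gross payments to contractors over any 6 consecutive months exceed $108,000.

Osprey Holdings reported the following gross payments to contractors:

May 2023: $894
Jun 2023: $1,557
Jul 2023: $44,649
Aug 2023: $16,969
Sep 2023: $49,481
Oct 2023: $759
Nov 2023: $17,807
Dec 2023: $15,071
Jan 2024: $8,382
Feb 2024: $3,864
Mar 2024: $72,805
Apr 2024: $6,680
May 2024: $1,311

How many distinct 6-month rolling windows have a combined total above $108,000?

7

May 2023–Oct 2023: $894 + $1,557 + $44,649 + $16,969 + $49,481 + $759 = $114,309 (over)
Jun 2023–Nov 2023: $1,557 + $44,649 + $16,969 + $49,481 + $759 + $17,807 = $131,222 (over)
Jul 2023–Dec 2023: $44,649 + $16,969 + $49,481 + $759 + $17,807 + $15,071 = $144,736 (over)
Aug 2023–Jan 2024: $16,969 + $49,481 + $759 + $17,807 + $15,071 + $8,382 = $108,469 (over)
Sep 2023–Feb 2024: $49,481 + $759 + $17,807 + $15,071 + $8,382 + $3,864 = $95,364 (under)
Oct 2023–Mar 2024: $759 + $17,807 + $15,071 + $8,382 + $3,864 + $72,805 = $118,688 (over)
Nov 2023–Apr 2024: $17,807 + $15,071 + $8,382 + $3,864 + $72,805 + $6,680 = $124,609 (over)
Dec 2023–May 2024: $15,071 + $8,382 + $3,864 + $72,805 + $6,680 + $1,311 = $108,113 (over)
7 windows exceed the threshold.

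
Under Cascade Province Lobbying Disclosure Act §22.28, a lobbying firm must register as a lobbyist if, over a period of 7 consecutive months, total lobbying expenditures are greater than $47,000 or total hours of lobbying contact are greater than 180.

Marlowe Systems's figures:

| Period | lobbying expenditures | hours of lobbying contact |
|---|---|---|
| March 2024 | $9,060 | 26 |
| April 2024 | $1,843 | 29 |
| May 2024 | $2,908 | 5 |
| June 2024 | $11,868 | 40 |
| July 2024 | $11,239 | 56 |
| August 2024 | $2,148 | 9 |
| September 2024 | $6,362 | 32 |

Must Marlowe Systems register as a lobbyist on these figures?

Total lobbying expenditures: $9,060 + $1,843 + $2,908 + $11,868 + $11,239 + $2,148 + $6,362 = $45,428 (≤ $47,000).
Total hours of lobbying contact: 26 + 29 + 5 + 40 + 56 + 9 + 32 = 197 (> 180).
The test is 'or': at least one threshold is exceeded.

Yes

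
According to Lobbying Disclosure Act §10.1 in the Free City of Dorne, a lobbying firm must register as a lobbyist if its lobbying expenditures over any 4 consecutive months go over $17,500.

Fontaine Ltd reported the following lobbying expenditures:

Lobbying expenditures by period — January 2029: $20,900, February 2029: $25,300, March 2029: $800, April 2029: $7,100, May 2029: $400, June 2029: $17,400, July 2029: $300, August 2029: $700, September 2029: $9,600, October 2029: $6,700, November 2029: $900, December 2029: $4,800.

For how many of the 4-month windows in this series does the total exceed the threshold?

8

January 2029–April 2029: $20,900 + $25,300 + $800 + $7,100 = $54,100 (over)
February 2029–May 2029: $25,300 + $800 + $7,100 + $400 = $33,600 (over)
March 2029–June 2029: $800 + $7,100 + $400 + $17,400 = $25,700 (over)
April 2029–July 2029: $7,100 + $400 + $17,400 + $300 = $25,200 (over)
May 2029–August 2029: $400 + $17,400 + $300 + $700 = $18,800 (over)
June 2029–September 2029: $17,400 + $300 + $700 + $9,600 = $28,000 (over)
July 2029–October 2029: $300 + $700 + $9,600 + $6,700 = $17,300 (under)
August 2029–November 2029: $700 + $9,600 + $6,700 + $900 = $17,900 (over)
September 2029–December 2029: $9,600 + $6,700 + $900 + $4,800 = $22,000 (over)
8 windows exceed the threshold.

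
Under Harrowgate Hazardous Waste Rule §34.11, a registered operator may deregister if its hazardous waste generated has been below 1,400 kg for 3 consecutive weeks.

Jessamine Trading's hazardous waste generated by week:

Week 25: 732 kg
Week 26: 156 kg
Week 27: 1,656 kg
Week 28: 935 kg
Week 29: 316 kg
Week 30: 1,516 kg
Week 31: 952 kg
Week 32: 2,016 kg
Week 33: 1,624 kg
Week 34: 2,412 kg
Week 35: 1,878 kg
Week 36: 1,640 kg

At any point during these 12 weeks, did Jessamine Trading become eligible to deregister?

Weeks below 1,400 kg: Week 25, Week 26, Week 28, Week 29, Week 31.
Longest run of consecutive weeks below the threshold: 2.
2 < 3, so Jessamine Trading never became eligible.

No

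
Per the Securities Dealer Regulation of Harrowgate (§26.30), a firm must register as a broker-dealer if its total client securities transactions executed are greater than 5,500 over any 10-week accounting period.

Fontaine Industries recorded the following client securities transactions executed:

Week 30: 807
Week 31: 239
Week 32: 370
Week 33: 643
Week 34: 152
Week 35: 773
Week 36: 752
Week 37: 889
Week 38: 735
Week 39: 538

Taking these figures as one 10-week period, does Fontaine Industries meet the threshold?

Total client securities transactions executed: 807 + 239 + 370 + 643 + 152 + 773 + 752 + 889 + 735 + 538 = 5,898.
5,898 > 5,500, so the threshold is exceeded.

Yes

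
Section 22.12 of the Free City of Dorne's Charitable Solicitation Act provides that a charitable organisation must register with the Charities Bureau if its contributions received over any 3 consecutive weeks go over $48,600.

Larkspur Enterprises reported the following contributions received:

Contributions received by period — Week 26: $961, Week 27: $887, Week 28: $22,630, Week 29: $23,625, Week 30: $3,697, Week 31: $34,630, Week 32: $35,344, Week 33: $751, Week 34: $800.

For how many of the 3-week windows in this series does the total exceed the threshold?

Week 26–Week 28: $961 + $887 + $22,630 = $24,478 (under)
Week 27–Week 29: $887 + $22,630 + $23,625 = $47,142 (under)
Week 28–Week 30: $22,630 + $23,625 + $3,697 = $49,952 (over)
Week 29–Week 31: $23,625 + $3,697 + $34,630 = $61,952 (over)
Week 30–Week 32: $3,697 + $34,630 + $35,344 = $73,671 (over)
Week 31–Week 33: $34,630 + $35,344 + $751 = $70,725 (over)
Week 32–Week 34: $35,344 + $751 + $800 = $36,895 (under)
4 windows exceed the threshold.

4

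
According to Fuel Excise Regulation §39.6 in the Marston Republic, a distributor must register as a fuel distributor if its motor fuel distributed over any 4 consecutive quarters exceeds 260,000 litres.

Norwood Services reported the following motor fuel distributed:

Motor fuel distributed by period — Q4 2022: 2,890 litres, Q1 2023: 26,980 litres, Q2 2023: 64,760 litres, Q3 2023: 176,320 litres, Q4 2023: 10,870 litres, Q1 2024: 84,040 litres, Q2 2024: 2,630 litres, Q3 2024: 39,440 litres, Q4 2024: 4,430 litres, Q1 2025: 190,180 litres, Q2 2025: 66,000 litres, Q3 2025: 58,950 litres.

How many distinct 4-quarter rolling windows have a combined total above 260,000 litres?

Q4 2022–Q3 2023: 2,890 litres + 26,980 litres + 64,760 litres + 176,320 litres = 270,950 litres (over)
Q1 2023–Q4 2023: 26,980 litres + 64,760 litres + 176,320 litres + 10,870 litres = 278,930 litres (over)
Q2 2023–Q1 2024: 64,760 litres + 176,320 litres + 10,870 litres + 84,040 litres = 335,990 litres (over)
Q3 2023–Q2 2024: 176,320 litres + 10,870 litres + 84,040 litres + 2,630 litres = 273,860 litres (over)
Q4 2023–Q3 2024: 10,870 litres + 84,040 litres + 2,630 litres + 39,440 litres = 136,980 litres (under)
Q1 2024–Q4 2024: 84,040 litres + 2,630 litres + 39,440 litres + 4,430 litres = 130,540 litres (under)
Q2 2024–Q1 2025: 2,630 litres + 39,440 litres + 4,430 litres + 190,180 litres = 236,680 litres (under)
Q3 2024–Q2 2025: 39,440 litres + 4,430 litres + 190,180 litres + 66,000 litres = 300,050 litres (over)
Q4 2024–Q3 2025: 4,430 litres + 190,180 litres + 66,000 litres + 58,950 litres = 319,560 litres (over)
6 windows exceed the threshold.

6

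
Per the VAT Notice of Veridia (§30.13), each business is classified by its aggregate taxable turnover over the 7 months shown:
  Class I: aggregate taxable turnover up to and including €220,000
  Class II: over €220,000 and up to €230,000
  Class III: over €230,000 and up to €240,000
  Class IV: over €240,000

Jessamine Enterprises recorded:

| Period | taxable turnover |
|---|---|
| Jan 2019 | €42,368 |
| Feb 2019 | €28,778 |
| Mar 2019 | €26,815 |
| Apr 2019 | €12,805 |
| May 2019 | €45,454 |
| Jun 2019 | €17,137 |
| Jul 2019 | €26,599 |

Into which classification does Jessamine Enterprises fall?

Class I

Aggregate taxable turnover: €42,368 + €28,778 + €26,815 + €12,805 + €45,454 + €17,137 + €26,599 = €199,956.
€199,956 ≤ €220,000, so Class I applies.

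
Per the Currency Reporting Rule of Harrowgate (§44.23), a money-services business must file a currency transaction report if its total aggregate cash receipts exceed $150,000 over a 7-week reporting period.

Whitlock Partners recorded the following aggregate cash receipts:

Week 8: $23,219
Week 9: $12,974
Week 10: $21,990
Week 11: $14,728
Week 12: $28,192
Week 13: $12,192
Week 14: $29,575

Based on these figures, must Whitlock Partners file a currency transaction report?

No

Total aggregate cash receipts: $23,219 + $12,974 + $21,990 + $14,728 + $28,192 + $12,192 + $29,575 = $142,870.
$142,870 ≤ $150,000, so the threshold is not exceeded.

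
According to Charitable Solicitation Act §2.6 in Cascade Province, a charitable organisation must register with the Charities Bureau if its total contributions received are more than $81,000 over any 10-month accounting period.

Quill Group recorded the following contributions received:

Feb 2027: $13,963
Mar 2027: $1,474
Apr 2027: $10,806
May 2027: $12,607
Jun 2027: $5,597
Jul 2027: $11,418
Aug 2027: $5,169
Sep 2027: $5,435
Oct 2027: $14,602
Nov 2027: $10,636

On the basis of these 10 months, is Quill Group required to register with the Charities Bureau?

Total contributions received: $13,963 + $1,474 + $10,806 + $12,607 + $5,597 + $11,418 + $5,169 + $5,435 + $14,602 + $10,636 = $91,707.
$91,707 > $81,000, so the threshold is exceeded.

Yes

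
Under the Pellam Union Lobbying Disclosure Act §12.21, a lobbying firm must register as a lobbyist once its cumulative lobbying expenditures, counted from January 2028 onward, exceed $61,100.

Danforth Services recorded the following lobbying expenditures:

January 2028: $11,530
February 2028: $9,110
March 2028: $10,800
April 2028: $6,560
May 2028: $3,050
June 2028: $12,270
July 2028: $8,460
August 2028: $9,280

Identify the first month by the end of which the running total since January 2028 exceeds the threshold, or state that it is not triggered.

Through January 2028: $11,530
Through February 2028: $20,640
Through March 2028: $31,440
Through April 2028: $38,000
Through May 2028: $41,050
Through June 2028: $53,320
Through July 2028: $61,780 ← exceeds threshold

July 2028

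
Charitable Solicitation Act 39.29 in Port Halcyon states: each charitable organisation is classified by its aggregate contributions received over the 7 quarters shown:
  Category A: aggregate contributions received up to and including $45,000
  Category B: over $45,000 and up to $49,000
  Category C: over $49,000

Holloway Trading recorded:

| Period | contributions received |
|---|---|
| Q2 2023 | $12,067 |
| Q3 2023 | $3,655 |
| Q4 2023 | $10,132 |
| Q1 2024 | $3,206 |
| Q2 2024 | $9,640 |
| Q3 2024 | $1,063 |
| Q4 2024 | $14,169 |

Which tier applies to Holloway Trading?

Aggregate contributions received: $12,067 + $3,655 + $10,132 + $3,206 + $9,640 + $1,063 + $14,169 = $53,932.
$53,932 > $49,000, so Category C applies.

Category C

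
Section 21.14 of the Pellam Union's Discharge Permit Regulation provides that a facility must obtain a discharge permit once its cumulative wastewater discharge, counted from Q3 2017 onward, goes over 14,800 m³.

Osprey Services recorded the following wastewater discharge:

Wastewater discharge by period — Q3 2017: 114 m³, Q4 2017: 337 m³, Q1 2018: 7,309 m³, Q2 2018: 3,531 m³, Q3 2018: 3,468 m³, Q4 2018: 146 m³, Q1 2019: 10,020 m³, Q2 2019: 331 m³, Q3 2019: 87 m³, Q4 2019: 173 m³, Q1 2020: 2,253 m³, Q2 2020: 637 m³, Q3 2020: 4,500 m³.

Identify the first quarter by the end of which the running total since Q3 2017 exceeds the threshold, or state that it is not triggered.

Q4 2018

Through Q3 2017: 114 m³
Through Q4 2017: 451 m³
Through Q1 2018: 7,760 m³
Through Q2 2018: 11,291 m³
Through Q3 2018: 14,759 m³
Through Q4 2018: 14,905 m³ ← exceeds threshold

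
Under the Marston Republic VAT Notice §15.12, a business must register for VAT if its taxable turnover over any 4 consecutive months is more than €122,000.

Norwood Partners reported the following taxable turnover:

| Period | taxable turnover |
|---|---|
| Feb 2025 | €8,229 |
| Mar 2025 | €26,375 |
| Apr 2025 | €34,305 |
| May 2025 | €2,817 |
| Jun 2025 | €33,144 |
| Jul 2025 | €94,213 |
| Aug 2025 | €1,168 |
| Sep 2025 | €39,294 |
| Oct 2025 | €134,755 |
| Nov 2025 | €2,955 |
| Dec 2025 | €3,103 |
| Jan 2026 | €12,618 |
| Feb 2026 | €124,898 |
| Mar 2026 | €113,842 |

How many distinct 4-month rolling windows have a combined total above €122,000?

9

Feb 2025–May 2025: €8,229 + €26,375 + €34,305 + €2,817 = €71,726 (under)
Mar 2025–Jun 2025: €26,375 + €34,305 + €2,817 + €33,144 = €96,641 (under)
Apr 2025–Jul 2025: €34,305 + €2,817 + €33,144 + €94,213 = €164,479 (over)
May 2025–Aug 2025: €2,817 + €33,144 + €94,213 + €1,168 = €131,342 (over)
Jun 2025–Sep 2025: €33,144 + €94,213 + €1,168 + €39,294 = €167,819 (over)
Jul 2025–Oct 2025: €94,213 + €1,168 + €39,294 + €134,755 = €269,430 (over)
Aug 2025–Nov 2025: €1,168 + €39,294 + €134,755 + €2,955 = €178,172 (over)
Sep 2025–Dec 2025: €39,294 + €134,755 + €2,955 + €3,103 = €180,107 (over)
Oct 2025–Jan 2026: €134,755 + €2,955 + €3,103 + €12,618 = €153,431 (over)
Nov 2025–Feb 2026: €2,955 + €3,103 + €12,618 + €124,898 = €143,574 (over)
Dec 2025–Mar 2026: €3,103 + €12,618 + €124,898 + €113,842 = €254,461 (over)
9 windows exceed the threshold.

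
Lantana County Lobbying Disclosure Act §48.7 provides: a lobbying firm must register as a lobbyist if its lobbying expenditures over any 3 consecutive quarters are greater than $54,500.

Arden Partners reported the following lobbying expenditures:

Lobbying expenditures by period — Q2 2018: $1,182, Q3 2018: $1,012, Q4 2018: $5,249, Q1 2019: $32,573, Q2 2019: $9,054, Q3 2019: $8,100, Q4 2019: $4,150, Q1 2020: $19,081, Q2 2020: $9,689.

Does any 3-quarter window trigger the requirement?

No

Q2 2018–Q4 2018: $1,182 + $1,012 + $5,249 = $7,443 (under)
Q3 2018–Q1 2019: $1,012 + $5,249 + $32,573 = $38,834 (under)
Q4 2018–Q2 2019: $5,249 + $32,573 + $9,054 = $46,876 (under)
Q1 2019–Q3 2019: $32,573 + $9,054 + $8,100 = $49,727 (under)
Q2 2019–Q4 2019: $9,054 + $8,100 + $4,150 = $21,304 (under)
Q3 2019–Q1 2020: $8,100 + $4,150 + $19,081 = $31,331 (under)
Q4 2019–Q2 2020: $4,150 + $19,081 + $9,689 = $32,920 (under)
No window exceeds $54,500.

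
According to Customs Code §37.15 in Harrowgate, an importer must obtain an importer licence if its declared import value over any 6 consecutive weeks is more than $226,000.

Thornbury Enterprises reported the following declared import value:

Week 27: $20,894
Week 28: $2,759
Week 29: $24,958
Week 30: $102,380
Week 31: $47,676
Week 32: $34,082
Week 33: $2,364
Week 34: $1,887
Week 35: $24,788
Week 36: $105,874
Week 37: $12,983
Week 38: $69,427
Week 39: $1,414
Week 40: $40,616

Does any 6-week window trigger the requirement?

Yes

Week 27–Week 32: $20,894 + $2,759 + $24,958 + $102,380 + $47,676 + $34,082 = $232,749 (over)
Week 28–Week 33: $2,759 + $24,958 + $102,380 + $47,676 + $34,082 + $2,364 = $214,219 (under)
Week 29–Week 34: $24,958 + $102,380 + $47,676 + $34,082 + $2,364 + $1,887 = $213,347 (under)
Week 30–Week 35: $102,380 + $47,676 + $34,082 + $2,364 + $1,887 + $24,788 = $213,177 (under)
Week 31–Week 36: $47,676 + $34,082 + $2,364 + $1,887 + $24,788 + $105,874 = $216,671 (under)
Week 32–Week 37: $34,082 + $2,364 + $1,887 + $24,788 + $105,874 + $12,983 = $181,978 (under)
Week 33–Week 38: $2,364 + $1,887 + $24,788 + $105,874 + $12,983 + $69,427 = $217,323 (under)
Week 34–Week 39: $1,887 + $24,788 + $105,874 + $12,983 + $69,427 + $1,414 = $216,373 (under)
Week 35–Week 40: $24,788 + $105,874 + $12,983 + $69,427 + $1,414 + $40,616 = $255,102 (over)
At least one window exceeds $226,000.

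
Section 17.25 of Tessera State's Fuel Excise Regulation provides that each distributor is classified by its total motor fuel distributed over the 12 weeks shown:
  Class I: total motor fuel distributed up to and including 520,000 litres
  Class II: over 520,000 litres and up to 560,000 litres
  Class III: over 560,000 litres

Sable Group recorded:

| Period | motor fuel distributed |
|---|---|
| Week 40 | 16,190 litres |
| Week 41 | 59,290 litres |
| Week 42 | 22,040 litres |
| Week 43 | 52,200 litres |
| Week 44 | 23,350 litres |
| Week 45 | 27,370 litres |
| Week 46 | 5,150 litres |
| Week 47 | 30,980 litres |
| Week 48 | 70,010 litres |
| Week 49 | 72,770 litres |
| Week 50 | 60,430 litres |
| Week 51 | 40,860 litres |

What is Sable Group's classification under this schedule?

Class I

Total motor fuel distributed: 16,190 litres + 59,290 litres + 22,040 litres + 52,200 litres + 23,350 litres + 27,370 litres + 5,150 litres + 30,980 litres + 70,010 litres + 72,770 litres + 60,430 litres + 40,860 litres = 480,640 litres.
480,640 litres ≤ 520,000 litres, so Class I applies.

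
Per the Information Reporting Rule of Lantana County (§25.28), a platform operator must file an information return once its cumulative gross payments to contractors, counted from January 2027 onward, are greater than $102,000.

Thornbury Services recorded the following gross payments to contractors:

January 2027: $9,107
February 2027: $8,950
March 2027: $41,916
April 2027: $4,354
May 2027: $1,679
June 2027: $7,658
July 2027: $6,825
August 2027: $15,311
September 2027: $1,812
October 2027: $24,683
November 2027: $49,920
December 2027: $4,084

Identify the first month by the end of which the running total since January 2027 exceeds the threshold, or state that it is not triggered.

Through January 2027: $9,107
Through February 2027: $18,057
Through March 2027: $59,973
Through April 2027: $64,327
Through May 2027: $66,006
Through June 2027: $73,664
Through July 2027: $80,489
Through August 2027: $95,800
Through September 2027: $97,612
Through October 2027: $122,295 ← exceeds threshold

October 2027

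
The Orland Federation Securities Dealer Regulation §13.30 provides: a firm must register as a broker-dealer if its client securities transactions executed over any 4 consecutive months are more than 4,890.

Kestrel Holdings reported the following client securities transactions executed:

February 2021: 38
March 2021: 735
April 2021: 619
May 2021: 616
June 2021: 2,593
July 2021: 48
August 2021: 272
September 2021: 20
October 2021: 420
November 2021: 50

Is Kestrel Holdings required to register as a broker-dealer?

February 2021–May 2021: 38 + 735 + 619 + 616 = 2,008 (under)
March 2021–June 2021: 735 + 619 + 616 + 2,593 = 4,563 (under)
April 2021–July 2021: 619 + 616 + 2,593 + 48 = 3,876 (under)
May 2021–August 2021: 616 + 2,593 + 48 + 272 = 3,529 (under)
June 2021–September 2021: 2,593 + 48 + 272 + 20 = 2,933 (under)
July 2021–October 2021: 48 + 272 + 20 + 420 = 760 (under)
August 2021–November 2021: 272 + 20 + 420 + 50 = 762 (under)
No window exceeds 4,890.

No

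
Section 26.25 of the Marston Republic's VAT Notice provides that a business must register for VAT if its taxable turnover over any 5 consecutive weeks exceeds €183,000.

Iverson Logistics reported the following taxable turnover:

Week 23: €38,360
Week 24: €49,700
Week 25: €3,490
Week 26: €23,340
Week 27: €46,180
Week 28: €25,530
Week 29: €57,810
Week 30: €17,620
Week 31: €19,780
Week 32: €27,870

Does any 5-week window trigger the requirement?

No

Week 23–Week 27: €38,360 + €49,700 + €3,490 + €23,340 + €46,180 = €161,070 (under)
Week 24–Week 28: €49,700 + €3,490 + €23,340 + €46,180 + €25,530 = €148,240 (under)
Week 25–Week 29: €3,490 + €23,340 + €46,180 + €25,530 + €57,810 = €156,350 (under)
Week 26–Week 30: €23,340 + €46,180 + €25,530 + €57,810 + €17,620 = €170,480 (under)
Week 27–Week 31: €46,180 + €25,530 + €57,810 + €17,620 + €19,780 = €166,920 (under)
Week 28–Week 32: €25,530 + €57,810 + €17,620 + €19,780 + €27,870 = €148,610 (under)
No window exceeds €183,000.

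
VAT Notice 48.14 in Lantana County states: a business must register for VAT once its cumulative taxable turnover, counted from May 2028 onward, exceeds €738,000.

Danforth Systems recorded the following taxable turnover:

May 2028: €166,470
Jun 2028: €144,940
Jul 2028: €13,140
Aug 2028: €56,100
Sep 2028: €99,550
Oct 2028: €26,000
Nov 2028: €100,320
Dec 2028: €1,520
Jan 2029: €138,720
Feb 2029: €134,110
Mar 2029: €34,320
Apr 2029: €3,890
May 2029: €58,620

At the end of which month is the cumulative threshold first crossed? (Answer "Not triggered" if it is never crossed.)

Jan 2029

Through May 2028: €166,470
Through Jun 2028: €311,410
Through Jul 2028: €324,550
Through Aug 2028: €380,650
Through Sep 2028: €480,200
Through Oct 2028: €506,200
Through Nov 2028: €606,520
Through Dec 2028: €608,040
Through Jan 2029: €746,760 ← exceeds threshold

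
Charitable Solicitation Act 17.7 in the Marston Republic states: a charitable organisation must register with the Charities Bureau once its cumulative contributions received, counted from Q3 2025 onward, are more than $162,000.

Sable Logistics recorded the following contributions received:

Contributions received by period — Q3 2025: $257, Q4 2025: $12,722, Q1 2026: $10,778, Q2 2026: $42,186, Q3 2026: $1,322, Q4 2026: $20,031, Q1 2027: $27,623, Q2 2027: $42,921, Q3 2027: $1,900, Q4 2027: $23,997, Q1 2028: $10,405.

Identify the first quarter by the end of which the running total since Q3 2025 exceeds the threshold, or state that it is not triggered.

Q4 2027

Through Q3 2025: $257
Through Q4 2025: $12,979
Through Q1 2026: $23,757
Through Q2 2026: $65,943
Through Q3 2026: $67,265
Through Q4 2026: $87,296
Through Q1 2027: $114,919
Through Q2 2027: $157,840
Through Q3 2027: $159,740
Through Q4 2027: $183,737 ← exceeds threshold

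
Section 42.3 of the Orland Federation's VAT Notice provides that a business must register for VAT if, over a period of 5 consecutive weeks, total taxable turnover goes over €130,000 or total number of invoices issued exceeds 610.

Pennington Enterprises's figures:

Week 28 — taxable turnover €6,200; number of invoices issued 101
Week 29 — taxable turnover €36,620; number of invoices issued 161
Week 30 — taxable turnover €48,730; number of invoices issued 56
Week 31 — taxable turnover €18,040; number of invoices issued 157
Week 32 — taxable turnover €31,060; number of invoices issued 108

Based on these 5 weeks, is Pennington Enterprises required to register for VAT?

Yes

Total taxable turnover: €6,200 + €36,620 + €48,730 + €18,040 + €31,060 = €140,650 (> €130,000).
Total number of invoices issued: 101 + 161 + 56 + 157 + 108 = 583 (≤ 610).
The test is 'or': at least one threshold is exceeded.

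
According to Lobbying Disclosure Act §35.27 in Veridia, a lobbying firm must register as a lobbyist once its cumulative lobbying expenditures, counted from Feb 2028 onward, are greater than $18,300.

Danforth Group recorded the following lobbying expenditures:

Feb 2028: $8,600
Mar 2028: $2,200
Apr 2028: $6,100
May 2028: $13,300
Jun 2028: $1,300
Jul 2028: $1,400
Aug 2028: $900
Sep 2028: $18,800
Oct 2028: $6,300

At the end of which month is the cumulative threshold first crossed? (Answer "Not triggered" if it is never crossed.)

May 2028

Through Feb 2028: $8,600
Through Mar 2028: $10,800
Through Apr 2028: $16,900
Through May 2028: $30,200 ← exceeds threshold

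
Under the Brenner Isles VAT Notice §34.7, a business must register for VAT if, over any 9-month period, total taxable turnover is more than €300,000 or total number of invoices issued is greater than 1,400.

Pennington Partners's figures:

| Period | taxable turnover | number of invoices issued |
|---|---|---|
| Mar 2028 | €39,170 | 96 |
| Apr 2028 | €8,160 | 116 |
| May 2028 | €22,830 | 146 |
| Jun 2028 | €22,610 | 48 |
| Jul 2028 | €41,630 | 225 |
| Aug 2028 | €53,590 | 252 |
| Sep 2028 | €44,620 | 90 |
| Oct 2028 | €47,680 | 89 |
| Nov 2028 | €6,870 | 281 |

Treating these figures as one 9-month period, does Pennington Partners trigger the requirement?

No

Total taxable turnover: €39,170 + €8,160 + €22,830 + €22,610 + €41,630 + €53,590 + €44,620 + €47,680 + €6,870 = €287,160 (≤ €300,000).
Total number of invoices issued: 96 + 116 + 146 + 48 + 225 + 252 + 90 + 89 + 281 = 1,343 (≤ 1,400).
The test is 'or': neither threshold is exceeded.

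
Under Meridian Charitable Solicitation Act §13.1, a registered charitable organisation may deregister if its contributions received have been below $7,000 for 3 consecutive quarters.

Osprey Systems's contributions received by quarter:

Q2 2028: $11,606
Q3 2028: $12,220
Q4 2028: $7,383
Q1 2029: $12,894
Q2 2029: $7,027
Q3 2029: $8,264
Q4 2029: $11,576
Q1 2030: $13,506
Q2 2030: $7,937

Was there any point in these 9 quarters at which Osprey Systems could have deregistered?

No quarter is below $7,000.
Longest run of consecutive quarters below the threshold: 0.
0 < 3, so Osprey Systems never became eligible.

No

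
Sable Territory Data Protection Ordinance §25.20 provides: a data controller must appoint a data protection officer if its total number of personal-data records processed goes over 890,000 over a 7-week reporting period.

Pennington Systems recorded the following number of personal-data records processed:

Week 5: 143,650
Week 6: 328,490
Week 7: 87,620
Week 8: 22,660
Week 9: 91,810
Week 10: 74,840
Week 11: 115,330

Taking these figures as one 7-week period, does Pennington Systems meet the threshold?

Total number of personal-data records processed: 143,650 + 328,490 + 87,620 + 22,660 + 91,810 + 74,840 + 115,330 = 864,400.
864,400 ≤ 890,000, so the threshold is not exceeded.

No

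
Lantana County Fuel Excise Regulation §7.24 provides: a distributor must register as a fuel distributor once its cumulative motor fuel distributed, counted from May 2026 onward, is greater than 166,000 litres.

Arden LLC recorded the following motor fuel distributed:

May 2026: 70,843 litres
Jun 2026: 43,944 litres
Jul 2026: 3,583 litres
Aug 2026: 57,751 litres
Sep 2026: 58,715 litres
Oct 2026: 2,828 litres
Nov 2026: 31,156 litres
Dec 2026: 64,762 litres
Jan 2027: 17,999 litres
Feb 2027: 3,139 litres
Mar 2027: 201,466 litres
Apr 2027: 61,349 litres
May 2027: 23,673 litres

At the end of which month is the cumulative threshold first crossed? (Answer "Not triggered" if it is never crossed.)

Aug 2026

Through May 2026: 70,843 litres
Through Jun 2026: 114,787 litres
Through Jul 2026: 118,370 litres
Through Aug 2026: 176,121 litres ← exceeds threshold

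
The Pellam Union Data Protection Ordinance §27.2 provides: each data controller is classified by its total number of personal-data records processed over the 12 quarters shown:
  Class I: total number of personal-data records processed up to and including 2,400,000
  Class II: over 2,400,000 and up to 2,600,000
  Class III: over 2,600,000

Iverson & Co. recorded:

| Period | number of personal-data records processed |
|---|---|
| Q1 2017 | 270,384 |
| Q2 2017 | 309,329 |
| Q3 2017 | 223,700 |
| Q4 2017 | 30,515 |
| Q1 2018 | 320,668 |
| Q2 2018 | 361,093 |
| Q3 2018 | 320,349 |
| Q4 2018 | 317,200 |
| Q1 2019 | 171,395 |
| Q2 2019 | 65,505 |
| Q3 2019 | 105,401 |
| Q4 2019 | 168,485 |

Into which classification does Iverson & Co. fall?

Class III

Total number of personal-data records processed: 270,384 + 309,329 + 223,700 + 30,515 + 320,668 + 361,093 + 320,349 + 317,200 + 171,395 + 65,505 + 105,401 + 168,485 = 2,664,024.
2,664,024 > 2,600,000, so Class III applies.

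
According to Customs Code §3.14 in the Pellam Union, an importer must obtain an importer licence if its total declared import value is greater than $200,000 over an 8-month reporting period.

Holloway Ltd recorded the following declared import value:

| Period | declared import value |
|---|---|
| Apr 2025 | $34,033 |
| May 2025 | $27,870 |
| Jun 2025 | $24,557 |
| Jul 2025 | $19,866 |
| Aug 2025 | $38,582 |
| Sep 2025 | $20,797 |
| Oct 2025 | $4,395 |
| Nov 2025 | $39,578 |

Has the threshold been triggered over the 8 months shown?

Total declared import value: $34,033 + $27,870 + $24,557 + $19,866 + $38,582 + $20,797 + $4,395 + $39,578 = $209,678.
$209,678 > $200,000, so the threshold is exceeded.

Yes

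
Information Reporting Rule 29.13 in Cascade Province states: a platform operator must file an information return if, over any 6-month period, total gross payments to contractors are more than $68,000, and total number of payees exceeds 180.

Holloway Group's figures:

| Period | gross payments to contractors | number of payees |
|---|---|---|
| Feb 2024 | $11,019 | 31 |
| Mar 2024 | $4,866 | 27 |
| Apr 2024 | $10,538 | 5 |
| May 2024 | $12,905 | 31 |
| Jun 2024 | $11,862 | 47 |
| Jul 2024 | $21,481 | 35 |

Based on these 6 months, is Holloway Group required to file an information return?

No

Total gross payments to contractors: $11,019 + $4,866 + $10,538 + $12,905 + $11,862 + $21,481 = $72,671 (> $68,000).
Total number of payees: 31 + 27 + 5 + 31 + 47 + 35 = 176 (≤ 180).
The test is 'and': the rule requires both, and at least one is not exceeded.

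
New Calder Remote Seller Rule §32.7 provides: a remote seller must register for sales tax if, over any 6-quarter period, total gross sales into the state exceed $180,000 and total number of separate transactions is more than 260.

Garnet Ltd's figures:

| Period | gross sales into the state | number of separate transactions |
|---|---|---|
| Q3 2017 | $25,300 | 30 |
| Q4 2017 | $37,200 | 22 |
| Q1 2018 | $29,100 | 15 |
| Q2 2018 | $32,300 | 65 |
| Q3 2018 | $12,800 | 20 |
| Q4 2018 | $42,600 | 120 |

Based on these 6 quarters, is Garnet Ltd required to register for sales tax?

Total gross sales into the state: $25,300 + $37,200 + $29,100 + $32,300 + $12,800 + $42,600 = $179,300 (≤ $180,000).
Total number of separate transactions: 30 + 22 + 15 + 65 + 20 + 120 = 272 (> 260).
The test is 'and': the rule requires both, and at least one is not exceeded.

No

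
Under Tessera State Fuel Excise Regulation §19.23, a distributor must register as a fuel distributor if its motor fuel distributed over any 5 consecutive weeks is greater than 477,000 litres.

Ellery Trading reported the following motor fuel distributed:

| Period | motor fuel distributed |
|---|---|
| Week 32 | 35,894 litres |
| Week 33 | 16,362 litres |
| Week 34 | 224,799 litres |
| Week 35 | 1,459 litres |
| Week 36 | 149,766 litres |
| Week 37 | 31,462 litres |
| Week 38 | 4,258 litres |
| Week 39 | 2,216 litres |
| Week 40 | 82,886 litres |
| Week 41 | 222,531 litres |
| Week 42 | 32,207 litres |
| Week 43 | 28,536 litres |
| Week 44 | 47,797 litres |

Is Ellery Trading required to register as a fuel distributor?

Week 32–Week 36: 35,894 litres + 16,362 litres + 224,799 litres + 1,459 litres + 149,766 litres = 428,280 litres (under)
Week 33–Week 37: 16,362 litres + 224,799 litres + 1,459 litres + 149,766 litres + 31,462 litres = 423,848 litres (under)
Week 34–Week 38: 224,799 litres + 1,459 litres + 149,766 litres + 31,462 litres + 4,258 litres = 411,744 litres (under)
Week 35–Week 39: 1,459 litres + 149,766 litres + 31,462 litres + 4,258 litres + 2,216 litres = 189,161 litres (under)
Week 36–Week 40: 149,766 litres + 31,462 litres + 4,258 litres + 2,216 litres + 82,886 litres = 270,588 litres (under)
Week 37–Week 41: 31,462 litres + 4,258 litres + 2,216 litres + 82,886 litres + 222,531 litres = 343,353 litres (under)
Week 38–Week 42: 4,258 litres + 2,216 litres + 82,886 litres + 222,531 litres + 32,207 litres = 344,098 litres (under)
Week 39–Week 43: 2,216 litres + 82,886 litres + 222,531 litres + 32,207 litres + 28,536 litres = 368,376 litres (under)
Week 40–Week 44: 82,886 litres + 222,531 litres + 32,207 litres + 28,536 litres + 47,797 litres = 413,957 litres (under)
No window exceeds 477,000 litres.

No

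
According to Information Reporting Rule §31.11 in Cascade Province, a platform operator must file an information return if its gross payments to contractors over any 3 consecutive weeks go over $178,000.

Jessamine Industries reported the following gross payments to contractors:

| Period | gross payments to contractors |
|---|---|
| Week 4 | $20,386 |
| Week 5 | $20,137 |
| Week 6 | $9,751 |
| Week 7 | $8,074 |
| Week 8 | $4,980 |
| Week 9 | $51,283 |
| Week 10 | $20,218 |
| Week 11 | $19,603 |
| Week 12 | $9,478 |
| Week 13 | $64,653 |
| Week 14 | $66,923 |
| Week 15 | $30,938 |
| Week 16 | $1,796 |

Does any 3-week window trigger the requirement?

Week 4–Week 6: $20,386 + $20,137 + $9,751 = $50,274 (under)
Week 5–Week 7: $20,137 + $9,751 + $8,074 = $37,962 (under)
Week 6–Week 8: $9,751 + $8,074 + $4,980 = $22,805 (under)
Week 7–Week 9: $8,074 + $4,980 + $51,283 = $64,337 (under)
Week 8–Week 10: $4,980 + $51,283 + $20,218 = $76,481 (under)
Week 9–Week 11: $51,283 + $20,218 + $19,603 = $91,104 (under)
Week 10–Week 12: $20,218 + $19,603 + $9,478 = $49,299 (under)
Week 11–Week 13: $19,603 + $9,478 + $64,653 = $93,734 (under)
Week 12–Week 14: $9,478 + $64,653 + $66,923 = $141,054 (under)
Week 13–Week 15: $64,653 + $66,923 + $30,938 = $162,514 (under)
Week 14–Week 16: $66,923 + $30,938 + $1,796 = $99,657 (under)
No window exceeds $178,000.

No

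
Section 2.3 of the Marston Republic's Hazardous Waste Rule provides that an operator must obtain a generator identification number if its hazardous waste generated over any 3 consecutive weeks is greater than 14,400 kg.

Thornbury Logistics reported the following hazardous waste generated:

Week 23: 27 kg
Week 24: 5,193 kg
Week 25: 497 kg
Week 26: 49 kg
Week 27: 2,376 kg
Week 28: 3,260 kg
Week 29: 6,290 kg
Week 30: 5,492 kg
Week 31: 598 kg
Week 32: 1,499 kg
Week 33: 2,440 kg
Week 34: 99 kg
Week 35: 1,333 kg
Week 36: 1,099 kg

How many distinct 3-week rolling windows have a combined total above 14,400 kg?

Week 23–Week 25: 27 kg + 5,193 kg + 497 kg = 5,717 kg (under)
Week 24–Week 26: 5,193 kg + 497 kg + 49 kg = 5,739 kg (under)
Week 25–Week 27: 497 kg + 49 kg + 2,376 kg = 2,922 kg (under)
Week 26–Week 28: 49 kg + 2,376 kg + 3,260 kg = 5,685 kg (under)
Week 27–Week 29: 2,376 kg + 3,260 kg + 6,290 kg = 11,926 kg (under)
Week 28–Week 30: 3,260 kg + 6,290 kg + 5,492 kg = 15,042 kg (over)
Week 29–Week 31: 6,290 kg + 5,492 kg + 598 kg = 12,380 kg (under)
Week 30–Week 32: 5,492 kg + 598 kg + 1,499 kg = 7,589 kg (under)
Week 31–Week 33: 598 kg + 1,499 kg + 2,440 kg = 4,537 kg (under)
Week 32–Week 34: 1,499 kg + 2,440 kg + 99 kg = 4,038 kg (under)
Week 33–Week 35: 2,440 kg + 99 kg + 1,333 kg = 3,872 kg (under)
Week 34–Week 36: 99 kg + 1,333 kg + 1,099 kg = 2,531 kg (under)
1 window exceeds the threshold.

1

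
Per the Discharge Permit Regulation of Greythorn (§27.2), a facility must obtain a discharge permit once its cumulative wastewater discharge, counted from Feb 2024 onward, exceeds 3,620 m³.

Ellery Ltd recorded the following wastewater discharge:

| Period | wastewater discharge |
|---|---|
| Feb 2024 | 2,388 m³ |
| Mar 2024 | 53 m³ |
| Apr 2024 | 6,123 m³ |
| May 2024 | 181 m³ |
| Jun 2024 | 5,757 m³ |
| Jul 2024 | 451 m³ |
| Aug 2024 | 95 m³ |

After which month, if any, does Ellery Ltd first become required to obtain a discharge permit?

Through Feb 2024: 2,388 m³
Through Mar 2024: 2,441 m³
Through Apr 2024: 8,564 m³ ← exceeds threshold

Apr 2024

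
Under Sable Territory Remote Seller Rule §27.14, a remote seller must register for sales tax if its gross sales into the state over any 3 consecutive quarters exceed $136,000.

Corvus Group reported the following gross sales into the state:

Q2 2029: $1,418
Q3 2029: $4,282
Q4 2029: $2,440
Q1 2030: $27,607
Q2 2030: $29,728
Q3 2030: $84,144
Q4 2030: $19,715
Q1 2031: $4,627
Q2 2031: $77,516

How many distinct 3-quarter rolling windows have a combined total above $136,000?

Q2 2029–Q4 2029: $1,418 + $4,282 + $2,440 = $8,140 (under)
Q3 2029–Q1 2030: $4,282 + $2,440 + $27,607 = $34,329 (under)
Q4 2029–Q2 2030: $2,440 + $27,607 + $29,728 = $59,775 (under)
Q1 2030–Q3 2030: $27,607 + $29,728 + $84,144 = $141,479 (over)
Q2 2030–Q4 2030: $29,728 + $84,144 + $19,715 = $133,587 (under)
Q3 2030–Q1 2031: $84,144 + $19,715 + $4,627 = $108,486 (under)
Q4 2030–Q2 2031: $19,715 + $4,627 + $77,516 = $101,858 (under)
1 window exceeds the threshold.

1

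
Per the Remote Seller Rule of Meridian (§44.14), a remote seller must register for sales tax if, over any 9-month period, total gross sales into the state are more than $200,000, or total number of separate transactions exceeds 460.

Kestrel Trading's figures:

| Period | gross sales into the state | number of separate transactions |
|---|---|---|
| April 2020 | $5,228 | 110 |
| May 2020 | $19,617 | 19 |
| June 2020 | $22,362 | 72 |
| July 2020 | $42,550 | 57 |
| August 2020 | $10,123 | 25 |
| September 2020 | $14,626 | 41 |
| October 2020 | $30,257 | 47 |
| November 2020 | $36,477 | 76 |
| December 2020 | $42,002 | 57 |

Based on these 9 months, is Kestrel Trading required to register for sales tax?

Total gross sales into the state: $5,228 + $19,617 + $22,362 + $42,550 + $10,123 + $14,626 + $30,257 + $36,477 + $42,002 = $223,242 (> $200,000).
Total number of separate transactions: 110 + 19 + 72 + 57 + 25 + 41 + 47 + 76 + 57 = 504 (> 460).
The test is 'or': at least one threshold is exceeded.

Yes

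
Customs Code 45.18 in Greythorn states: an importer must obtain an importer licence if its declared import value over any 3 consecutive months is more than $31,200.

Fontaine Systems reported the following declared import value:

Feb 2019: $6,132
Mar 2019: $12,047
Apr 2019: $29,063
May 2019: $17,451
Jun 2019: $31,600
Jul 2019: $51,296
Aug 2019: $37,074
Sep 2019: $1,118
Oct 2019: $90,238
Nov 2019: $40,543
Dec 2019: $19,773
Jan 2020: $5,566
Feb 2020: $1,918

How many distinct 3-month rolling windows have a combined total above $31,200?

Feb 2019–Apr 2019: $6,132 + $12,047 + $29,063 = $47,242 (over)
Mar 2019–May 2019: $12,047 + $29,063 + $17,451 = $58,561 (over)
Apr 2019–Jun 2019: $29,063 + $17,451 + $31,600 = $78,114 (over)
May 2019–Jul 2019: $17,451 + $31,600 + $51,296 = $100,347 (over)
Jun 2019–Aug 2019: $31,600 + $51,296 + $37,074 = $119,970 (over)
Jul 2019–Sep 2019: $51,296 + $37,074 + $1,118 = $89,488 (over)
Aug 2019–Oct 2019: $37,074 + $1,118 + $90,238 = $128,430 (over)
Sep 2019–Nov 2019: $1,118 + $90,238 + $40,543 = $131,899 (over)
Oct 2019–Dec 2019: $90,238 + $40,543 + $19,773 = $150,554 (over)
Nov 2019–Jan 2020: $40,543 + $19,773 + $5,566 = $65,882 (over)
Dec 2019–Feb 2020: $19,773 + $5,566 + $1,918 = $27,257 (under)
10 windows exceed the threshold.

10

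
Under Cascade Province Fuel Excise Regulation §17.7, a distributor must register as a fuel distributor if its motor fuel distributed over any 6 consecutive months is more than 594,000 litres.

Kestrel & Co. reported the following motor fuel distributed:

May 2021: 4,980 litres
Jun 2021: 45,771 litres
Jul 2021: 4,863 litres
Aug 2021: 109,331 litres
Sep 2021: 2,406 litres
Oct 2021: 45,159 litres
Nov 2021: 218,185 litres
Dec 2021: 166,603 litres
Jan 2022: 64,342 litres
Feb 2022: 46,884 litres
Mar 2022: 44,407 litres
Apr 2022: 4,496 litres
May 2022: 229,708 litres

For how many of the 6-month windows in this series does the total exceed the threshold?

1

May 2021–Oct 2021: 4,980 litres + 45,771 litres + 4,863 litres + 109,331 litres + 2,406 litres + 45,159 litres = 212,510 litres (under)
Jun 2021–Nov 2021: 45,771 litres + 4,863 litres + 109,331 litres + 2,406 litres + 45,159 litres + 218,185 litres = 425,715 litres (under)
Jul 2021–Dec 2021: 4,863 litres + 109,331 litres + 2,406 litres + 45,159 litres + 218,185 litres + 166,603 litres = 546,547 litres (under)
Aug 2021–Jan 2022: 109,331 litres + 2,406 litres + 45,159 litres + 218,185 litres + 166,603 litres + 64,342 litres = 606,026 litres (over)
Sep 2021–Feb 2022: 2,406 litres + 45,159 litres + 218,185 litres + 166,603 litres + 64,342 litres + 46,884 litres = 543,579 litres (under)
Oct 2021–Mar 2022: 45,159 litres + 218,185 litres + 166,603 litres + 64,342 litres + 46,884 litres + 44,407 litres = 585,580 litres (under)
Nov 2021–Apr 2022: 218,185 litres + 166,603 litres + 64,342 litres + 46,884 litres + 44,407 litres + 4,496 litres = 544,917 litres (under)
Dec 2021–May 2022: 166,603 litres + 64,342 litres + 46,884 litres + 44,407 litres + 4,496 litres + 229,708 litres = 556,440 litres (under)
1 window exceeds the threshold.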